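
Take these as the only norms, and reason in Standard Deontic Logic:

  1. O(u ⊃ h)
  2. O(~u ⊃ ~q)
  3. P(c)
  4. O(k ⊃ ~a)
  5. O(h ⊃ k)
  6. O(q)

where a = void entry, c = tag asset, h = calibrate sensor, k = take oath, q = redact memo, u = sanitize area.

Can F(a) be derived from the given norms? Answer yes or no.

Yes

From premise 6 we have O(q).
Premise 2, O(~u ⊃ ~q), contraposes to O(q ⊃ u); with O(q) we get O(u).
With premise 1, O(u ⊃ h), the K-axiom yields O(h).
Applying K to premise 5 (O(h ⊃ k)) and O(h) yields O(k).
Premise 4 is O(k ⊃ ~a); since O(k), deontic closure gives O(~a).
Premise 3 does not contribute to this derivation.
So O(~a) holds, i.e. F(a). The claim follows.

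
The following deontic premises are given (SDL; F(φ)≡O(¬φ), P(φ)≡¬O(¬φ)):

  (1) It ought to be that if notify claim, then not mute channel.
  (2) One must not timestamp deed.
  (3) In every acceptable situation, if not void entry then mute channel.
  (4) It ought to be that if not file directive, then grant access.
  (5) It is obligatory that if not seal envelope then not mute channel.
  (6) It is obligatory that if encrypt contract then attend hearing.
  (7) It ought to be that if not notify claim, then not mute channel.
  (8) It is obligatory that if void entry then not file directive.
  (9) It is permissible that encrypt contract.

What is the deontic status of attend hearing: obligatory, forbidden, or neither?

Neither

Premise 6 is O(encrypt_contract → attend_hearing), but O(encrypt_contract) is not derivable from the premises (the permission P(encrypt_contract) asserts only ¬O(¬encrypt_contract), not O(encrypt_contract)), so it does not yield O(attend_hearing).
No premise or chain of K-axiom applications forces O(attend_hearing), and none forces O(¬attend_hearing). So attend_hearing is neither obligatory nor forbidden under these norms.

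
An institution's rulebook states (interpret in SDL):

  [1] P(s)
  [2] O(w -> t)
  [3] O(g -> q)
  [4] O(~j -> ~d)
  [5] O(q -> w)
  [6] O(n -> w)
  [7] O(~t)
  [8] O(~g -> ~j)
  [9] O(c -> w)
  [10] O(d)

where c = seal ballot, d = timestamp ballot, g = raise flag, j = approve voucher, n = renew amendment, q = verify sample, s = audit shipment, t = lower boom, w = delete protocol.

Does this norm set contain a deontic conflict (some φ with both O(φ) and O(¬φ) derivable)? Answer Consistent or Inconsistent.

From premise 10 we have O(d).
Premise 4 is O(~j -> ~d); contrapositively O(d -> j). Since O(d) holds, K gives O(j).
The contrapositive of premise 8 (O(~g -> ~j)) is O(j -> g), and O(j) is already established, so O(g).
Premise 3 is O(g -> q); since O(g), deontic closure gives O(q).
Applying K to premise 5 (O(q -> w)) and O(q) yields O(w).
Applying K to premise 2 (O(w -> t)) and O(w) yields O(t).
Yet premise 7 states O(~t).
We now have both O(t) and O(~t) — t is simultaneously obligatory and forbidden, violating the D-axiom.

Inconsistent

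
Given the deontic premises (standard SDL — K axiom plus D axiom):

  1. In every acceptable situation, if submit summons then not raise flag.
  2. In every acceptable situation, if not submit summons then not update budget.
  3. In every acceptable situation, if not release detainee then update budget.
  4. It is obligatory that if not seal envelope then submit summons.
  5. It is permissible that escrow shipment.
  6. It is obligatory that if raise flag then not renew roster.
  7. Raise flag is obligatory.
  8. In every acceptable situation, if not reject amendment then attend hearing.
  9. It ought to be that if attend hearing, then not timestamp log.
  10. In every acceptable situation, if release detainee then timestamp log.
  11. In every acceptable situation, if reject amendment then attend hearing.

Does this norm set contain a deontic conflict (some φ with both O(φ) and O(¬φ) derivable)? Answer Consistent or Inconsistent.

Inconsistent

By case analysis on reject_amendment: premise 11 gives O(reject_amendment → attend_hearing) and premise 8 gives O(¬reject_amendment → attend_hearing), so O(attend_hearing) either way.
With premise 9, O(attend_hearing → ¬timestamp_log), the K-axiom yields O(¬timestamp_log).
The contrapositive of premise 10 (O(release_detainee → timestamp_log)) is O(¬timestamp_log → ¬release_detainee), and O(¬timestamp_log) is already established, so O(¬release_detainee).
Premise 3 is O(¬release_detainee → update_budget); since O(¬release_detainee), deontic closure gives O(update_budget).
Premise 2 is O(¬submit_summons → ¬update_budget); contrapositively O(update_budget → submit_summons). Since O(update_budget) holds, K gives O(submit_summons).
With premise 1, O(submit_summons → ¬raise_flag), the K-axiom yields O(¬raise_flag).
However, premise 7 gives O(raise_flag).
We now have both O(¬raise_flag) and O(raise_flag) — raise_flag is simultaneously obligatory and forbidden, violating the D-axiom.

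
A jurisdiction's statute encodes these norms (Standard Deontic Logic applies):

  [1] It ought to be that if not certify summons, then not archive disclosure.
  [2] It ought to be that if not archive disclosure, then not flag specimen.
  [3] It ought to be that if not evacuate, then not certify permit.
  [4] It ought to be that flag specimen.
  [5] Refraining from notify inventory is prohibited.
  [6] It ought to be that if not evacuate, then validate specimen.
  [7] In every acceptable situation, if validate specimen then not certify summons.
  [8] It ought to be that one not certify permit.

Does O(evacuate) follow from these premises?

Yes

Premise 4 gives O(flag_specimen).
The contrapositive of premise 2 (O(¬archive_disclosure → ¬flag_specimen)) is O(flag_specimen → archive_disclosure), and O(flag_specimen) is already established, so O(archive_disclosure).
Premise 1, O(¬certify_summons → ¬archive_disclosure), contraposes to O(archive_disclosure → certify_summons); with O(archive_disclosure) we get O(certify_summons).
Premise 7, O(validate_specimen → ¬certify_summons), contraposes to O(certify_summons → ¬validate_specimen); with O(certify_summons) we get O(¬validate_specimen).
The contrapositive of premise 6 (O(¬evacuate → validate_specimen)) is O(¬validate_specimen → evacuate), and O(¬validate_specimen) is already established, so O(evacuate).
Premises 3, 5, 8 do not contribute to this derivation.
So O(evacuate) follows.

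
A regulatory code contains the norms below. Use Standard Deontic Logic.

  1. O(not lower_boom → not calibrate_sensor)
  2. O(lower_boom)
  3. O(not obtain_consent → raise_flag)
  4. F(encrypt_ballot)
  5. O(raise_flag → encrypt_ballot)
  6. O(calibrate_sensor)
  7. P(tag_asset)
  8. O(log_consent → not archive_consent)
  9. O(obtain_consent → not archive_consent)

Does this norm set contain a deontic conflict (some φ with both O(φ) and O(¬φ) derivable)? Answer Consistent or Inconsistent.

Premise 1 is O(not lower_boom → not calibrate_sensor), but O(not lower_boom) is not derivable from the premises, so it does not yield O(not calibrate_sensor).
So O(not calibrate_sensor) is not derivable, and the apparent clash with O(calibrate_sensor) does not arise.
A world satisfying every obligation exists (e.g. archive_consent=false, calibrate_sensor=true, encrypt_ballot=false, log_consent=false, lower_boom=true, obtain_consent=true, raise_flag=false, tag_asset=false); no atom is both obligatory and forbidden, so the set is consistent.

Consistent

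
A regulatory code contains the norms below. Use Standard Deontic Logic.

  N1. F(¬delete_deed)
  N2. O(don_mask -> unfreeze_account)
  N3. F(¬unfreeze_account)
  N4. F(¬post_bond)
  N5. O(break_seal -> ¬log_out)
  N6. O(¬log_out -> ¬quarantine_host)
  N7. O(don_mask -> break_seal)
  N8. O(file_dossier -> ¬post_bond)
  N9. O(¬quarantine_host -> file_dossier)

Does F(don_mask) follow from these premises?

Yes

Premise 4 is F(¬post_bond), i.e. O(post_bond).
The contrapositive of premise 8 (O(file_dossier -> ¬post_bond)) is O(post_bond -> ¬file_dossier), and O(post_bond) is already established, so O(¬file_dossier).
The contrapositive of premise 9 (O(¬quarantine_host -> file_dossier)) is O(¬file_dossier -> quarantine_host), and O(¬file_dossier) is already established, so O(quarantine_host).
Premise 6, O(¬log_out -> ¬quarantine_host), contraposes to O(quarantine_host -> log_out); with O(quarantine_host) we get O(log_out).
Premise 5, O(break_seal -> ¬log_out), contraposes to O(log_out -> ¬break_seal); with O(log_out) we get O(¬break_seal).
The contrapositive of premise 7 (O(don_mask -> break_seal)) is O(¬break_seal -> ¬don_mask), and O(¬break_seal) is already established, so O(¬don_mask).
Premises 1, 2, 3 do not contribute to this derivation.
So O(¬don_mask) holds, i.e. F(don_mask). The claim follows.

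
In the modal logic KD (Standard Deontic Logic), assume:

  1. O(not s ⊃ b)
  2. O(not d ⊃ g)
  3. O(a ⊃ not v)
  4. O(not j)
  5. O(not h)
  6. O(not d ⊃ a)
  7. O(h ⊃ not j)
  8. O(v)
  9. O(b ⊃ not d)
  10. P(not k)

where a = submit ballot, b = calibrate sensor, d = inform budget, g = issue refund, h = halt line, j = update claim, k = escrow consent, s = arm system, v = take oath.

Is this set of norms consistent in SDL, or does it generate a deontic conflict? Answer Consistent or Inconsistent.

Premise 7 is O(h ⊃ not j); even if O(not j) held, inferring O(h) would be affirming the consequent — invalid.
So O(h) is not derivable, and the apparent clash with O(not h) does not arise.
A world satisfying every obligation exists (e.g. a=false, b=false, d=true, g=false, h=false, j=false, k=false, s=true, v=true); no atom is both obligatory and forbidden, so the set is consistent.

Consistent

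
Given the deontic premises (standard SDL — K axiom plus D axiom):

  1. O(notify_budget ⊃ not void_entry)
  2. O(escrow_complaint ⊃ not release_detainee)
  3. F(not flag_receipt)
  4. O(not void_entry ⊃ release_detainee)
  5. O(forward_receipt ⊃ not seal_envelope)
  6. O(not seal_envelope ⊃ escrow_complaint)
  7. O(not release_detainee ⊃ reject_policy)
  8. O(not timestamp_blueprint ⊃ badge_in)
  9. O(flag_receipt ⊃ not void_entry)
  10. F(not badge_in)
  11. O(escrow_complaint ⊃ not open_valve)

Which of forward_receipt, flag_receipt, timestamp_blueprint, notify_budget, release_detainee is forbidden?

forward_receipt

F(not flag_receipt) at premise 3 means O(flag_receipt).
Applying K to premise 9 (O(flag_receipt ⊃ not void_entry)) and O(flag_receipt) yields O(not void_entry).
Applying K to premise 4 (O(not void_entry ⊃ release_detainee)) and O(not void_entry) yields O(release_detainee).
Premise 2 is O(escrow_complaint ⊃ not release_detainee); contrapositively O(release_detainee ⊃ not escrow_complaint). Since O(release_detainee) holds, K gives O(not escrow_complaint).
Premise 6, O(not seal_envelope ⊃ escrow_complaint), contraposes to O(not escrow_complaint ⊃ seal_envelope); with O(not escrow_complaint) we get O(seal_envelope).
Premise 5, O(forward_receipt ⊃ not seal_envelope), contraposes to O(seal_envelope ⊃ not forward_receipt); with O(seal_envelope) we get O(not forward_receipt).
So O(not forward_receipt) holds, i.e. forward_receipt is forbidden. None of the other listed options is forbidden under the premises.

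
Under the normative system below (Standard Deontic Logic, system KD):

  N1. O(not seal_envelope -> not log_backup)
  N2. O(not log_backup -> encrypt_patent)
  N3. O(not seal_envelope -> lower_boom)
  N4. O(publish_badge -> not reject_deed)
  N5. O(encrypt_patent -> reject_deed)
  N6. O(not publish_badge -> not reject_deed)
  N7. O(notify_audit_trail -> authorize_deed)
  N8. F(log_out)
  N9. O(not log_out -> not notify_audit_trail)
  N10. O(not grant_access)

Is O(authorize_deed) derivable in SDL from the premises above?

No

Premise 7 is O(notify_audit_trail -> authorize_deed), but O(notify_audit_trail) is not derivable from the premises, so it does not yield O(authorize_deed).
No other premise forces O(authorize_deed). An ideal world satisfying every premise can still have authorize_deed false, so O(authorize_deed) is not derivable.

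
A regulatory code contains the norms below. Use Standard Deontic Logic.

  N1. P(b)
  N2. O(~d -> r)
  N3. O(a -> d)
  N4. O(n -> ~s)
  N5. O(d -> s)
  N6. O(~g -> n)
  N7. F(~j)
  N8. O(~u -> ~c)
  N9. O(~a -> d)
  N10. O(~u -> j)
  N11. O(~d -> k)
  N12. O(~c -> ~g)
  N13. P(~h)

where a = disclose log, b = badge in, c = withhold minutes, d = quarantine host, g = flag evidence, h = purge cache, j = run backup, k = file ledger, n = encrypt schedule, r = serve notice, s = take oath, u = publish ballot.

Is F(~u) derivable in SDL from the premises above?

Premises 3 and 9 are O(a -> d) and O(~a -> d); every ideal world satisfies a or ~a, so in either case d holds — hence O(d).
Applying K to premise 5 (O(d -> s)) and O(d) yields O(s).
The contrapositive of premise 4 (O(n -> ~s)) is O(s -> ~n), and O(s) is already established, so O(~n).
Premise 6, O(~g -> n), contraposes to O(~n -> g); with O(~n) we get O(g).
Premise 12 is O(~c -> ~g); contrapositively O(g -> c). Since O(g) holds, K gives O(c).
Premise 8 is O(~u -> ~c); contrapositively O(c -> u). Since O(c) holds, K gives O(u).
Premises 1, 2, 7, 10, 11, 13 do not contribute to this derivation.
So O(u) holds, i.e. F(~u). The claim follows.

Yes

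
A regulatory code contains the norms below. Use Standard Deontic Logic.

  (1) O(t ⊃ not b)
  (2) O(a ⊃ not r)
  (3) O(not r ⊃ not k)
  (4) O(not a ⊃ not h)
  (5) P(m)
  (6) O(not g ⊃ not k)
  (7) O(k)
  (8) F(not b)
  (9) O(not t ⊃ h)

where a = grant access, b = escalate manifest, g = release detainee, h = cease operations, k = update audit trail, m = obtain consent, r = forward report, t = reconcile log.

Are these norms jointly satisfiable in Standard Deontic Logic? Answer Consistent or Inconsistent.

Premise 8, F(not b), is equivalent to O(b).
The contrapositive of premise 1 (O(t ⊃ not b)) is O(b ⊃ not t), and O(b) is already established, so O(not t).
Premise 9 is O(not t ⊃ h); since O(not t), deontic closure gives O(h).
Premise 4, O(not a ⊃ not h), contraposes to O(h ⊃ a); with O(h) we get O(a).
From O(a) and premise 2, O(a ⊃ not r), we obtain O(not r).
From O(not r) and premise 3, O(not r ⊃ not k), we obtain O(not k).
However, premise 7 gives O(k).
We now have both O(not k) and O(k) — k is simultaneously obligatory and forbidden, violating the D-axiom.

Inconsistent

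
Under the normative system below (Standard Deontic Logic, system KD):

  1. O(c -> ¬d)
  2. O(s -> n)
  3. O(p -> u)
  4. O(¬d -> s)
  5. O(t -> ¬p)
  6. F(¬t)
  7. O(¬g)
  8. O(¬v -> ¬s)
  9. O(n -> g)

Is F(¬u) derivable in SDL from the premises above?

Premise 3 is O(p -> u), but O(p) is not derivable from the premises, so it does not yield O(u).
No other premise forces O(u). An ideal world satisfying every premise can still have ¬u true, so F(¬u) is not derivable.

No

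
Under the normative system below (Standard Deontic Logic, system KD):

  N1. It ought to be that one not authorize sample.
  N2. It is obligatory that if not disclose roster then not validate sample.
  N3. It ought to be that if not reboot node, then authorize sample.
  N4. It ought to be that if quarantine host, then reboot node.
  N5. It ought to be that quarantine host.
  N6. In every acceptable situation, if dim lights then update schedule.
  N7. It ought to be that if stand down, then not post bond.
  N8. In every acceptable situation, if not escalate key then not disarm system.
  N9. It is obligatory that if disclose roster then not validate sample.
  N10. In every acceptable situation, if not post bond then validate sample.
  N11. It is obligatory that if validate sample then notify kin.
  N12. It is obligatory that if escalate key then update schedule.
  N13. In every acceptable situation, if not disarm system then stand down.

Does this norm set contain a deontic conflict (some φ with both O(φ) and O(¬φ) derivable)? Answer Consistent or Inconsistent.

Premise 3 is O(¬reboot_node → authorize_sample), but O(¬reboot_node) is not derivable from the premises, so it does not yield O(authorize_sample).
So O(authorize_sample) is not derivable, and the apparent clash with O(¬authorize_sample) does not arise.
A world satisfying every obligation exists (e.g. authorize_sample=false, dim_lights=false, disarm_system=true, disclose_roster=false, escalate_key=true, notify_kin=false, post_bond=true, quarantine_host=true, reboot_node=true, stand_down=false, update_schedule=true, validate_sample=false); no atom is both obligatory and forbidden, so the set is consistent.

Consistent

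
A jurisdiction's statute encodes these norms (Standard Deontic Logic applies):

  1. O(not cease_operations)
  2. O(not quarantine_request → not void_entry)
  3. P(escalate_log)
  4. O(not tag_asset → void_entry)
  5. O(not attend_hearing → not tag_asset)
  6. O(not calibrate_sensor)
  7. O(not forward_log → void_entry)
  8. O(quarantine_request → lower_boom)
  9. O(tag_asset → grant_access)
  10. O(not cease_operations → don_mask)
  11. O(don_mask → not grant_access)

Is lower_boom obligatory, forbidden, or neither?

Premise 1 states O(not cease_operations) outright.
With premise 10, O(not cease_operations → don_mask), the K-axiom yields O(don_mask).
From O(don_mask) and premise 11, O(don_mask → not grant_access), we obtain O(not grant_access).
Premise 9, O(tag_asset → grant_access), contraposes to O(not grant_access → not tag_asset); with O(not grant_access) we get O(not tag_asset).
Premise 4 is O(not tag_asset → void_entry); since O(not tag_asset), deontic closure gives O(void_entry).
Premise 2, O(not quarantine_request → not void_entry), contraposes to O(void_entry → quarantine_request); with O(void_entry) we get O(quarantine_request).
With premise 8, O(quarantine_request → lower_boom), the K-axiom yields O(lower_boom).
Premises 3, 5, 6, 7 do not contribute to this derivation.
Hence lower_boom is obligatory.

Obligatory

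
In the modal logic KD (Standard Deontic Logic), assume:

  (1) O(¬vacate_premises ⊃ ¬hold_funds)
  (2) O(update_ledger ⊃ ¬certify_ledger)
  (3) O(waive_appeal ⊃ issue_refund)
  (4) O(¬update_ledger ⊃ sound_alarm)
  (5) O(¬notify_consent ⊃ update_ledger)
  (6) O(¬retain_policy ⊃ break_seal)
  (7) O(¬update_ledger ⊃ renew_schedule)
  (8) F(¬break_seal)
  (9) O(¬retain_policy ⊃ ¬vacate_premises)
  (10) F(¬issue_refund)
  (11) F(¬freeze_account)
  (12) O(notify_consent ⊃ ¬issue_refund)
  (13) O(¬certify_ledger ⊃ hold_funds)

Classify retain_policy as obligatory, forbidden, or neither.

Obligatory

F(¬issue_refund) at premise 10 means O(issue_refund).
The contrapositive of premise 12 (O(notify_consent ⊃ ¬issue_refund)) is O(issue_refund ⊃ ¬notify_consent), and O(issue_refund) is already established, so O(¬notify_consent).
Applying K to premise 5 (O(¬notify_consent ⊃ update_ledger)) and O(¬notify_consent) yields O(update_ledger).
With premise 2, O(update_ledger ⊃ ¬certify_ledger), the K-axiom yields O(¬certify_ledger).
With premise 13, O(¬certify_ledger ⊃ hold_funds), the K-axiom yields O(hold_funds).
The contrapositive of premise 1 (O(¬vacate_premises ⊃ ¬hold_funds)) is O(hold_funds ⊃ vacate_premises), and O(hold_funds) is already established, so O(vacate_premises).
The contrapositive of premise 9 (O(¬retain_policy ⊃ ¬vacate_premises)) is O(vacate_premises ⊃ retain_policy), and O(vacate_premises) is already established, so O(retain_policy).
Premises 3, 4, 6, 7, 8, 11 do not contribute to this derivation.
Hence retain_policy is obligatory.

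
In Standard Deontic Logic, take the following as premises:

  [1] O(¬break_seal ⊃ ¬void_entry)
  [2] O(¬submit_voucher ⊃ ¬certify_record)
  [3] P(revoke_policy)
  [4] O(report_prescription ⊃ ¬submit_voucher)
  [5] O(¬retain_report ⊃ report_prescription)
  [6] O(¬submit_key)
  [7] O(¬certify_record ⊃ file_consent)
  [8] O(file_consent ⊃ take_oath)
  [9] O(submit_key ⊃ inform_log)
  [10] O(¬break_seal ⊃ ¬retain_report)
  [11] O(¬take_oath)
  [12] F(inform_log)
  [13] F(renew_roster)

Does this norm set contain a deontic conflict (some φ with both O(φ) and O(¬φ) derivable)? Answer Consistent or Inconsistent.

Premise 9 is O(submit_key ⊃ inform_log), but O(submit_key) is not derivable from the premises, so it does not yield O(inform_log).
So O(inform_log) is not derivable, and the apparent clash with O(¬inform_log) does not arise.
A world satisfying every obligation exists (e.g. break_seal=true, certify_record=true, file_consent=false, inform_log=false, renew_roster=false, report_prescription=false, retain_report=true, revoke_policy=false, submit_key=false, submit_voucher=true, take_oath=false, void_entry=false); no atom is both obligatory and forbidden, so the set is consistent.

Consistent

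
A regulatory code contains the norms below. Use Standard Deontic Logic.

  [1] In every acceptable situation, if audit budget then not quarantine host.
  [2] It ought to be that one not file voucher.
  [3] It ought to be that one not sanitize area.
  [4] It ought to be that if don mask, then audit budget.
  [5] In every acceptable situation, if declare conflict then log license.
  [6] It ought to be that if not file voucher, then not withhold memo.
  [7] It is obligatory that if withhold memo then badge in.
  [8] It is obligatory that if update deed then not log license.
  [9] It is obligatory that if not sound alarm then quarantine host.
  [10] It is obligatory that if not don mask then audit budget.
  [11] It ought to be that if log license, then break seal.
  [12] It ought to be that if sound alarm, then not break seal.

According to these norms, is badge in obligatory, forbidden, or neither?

Premise 7 is O(withhold_memo → badge_in), but O(withhold_memo) is not derivable from the premises, so it does not yield O(badge_in).
No premise or chain of K-axiom applications forces O(badge_in), and none forces O(¬badge_in). So badge_in is neither obligatory nor forbidden under these norms.

Neither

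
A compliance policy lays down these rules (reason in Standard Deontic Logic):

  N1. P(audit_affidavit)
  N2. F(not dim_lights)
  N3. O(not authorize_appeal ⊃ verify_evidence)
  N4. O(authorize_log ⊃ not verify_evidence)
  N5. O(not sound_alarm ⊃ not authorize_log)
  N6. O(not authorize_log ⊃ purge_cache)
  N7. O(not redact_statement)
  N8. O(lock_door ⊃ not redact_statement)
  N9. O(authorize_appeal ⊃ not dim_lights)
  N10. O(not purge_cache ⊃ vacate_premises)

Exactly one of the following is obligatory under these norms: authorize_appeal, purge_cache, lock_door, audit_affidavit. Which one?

Premise 2 is F(not dim_lights), i.e. O(dim_lights).
Premise 9 is O(authorize_appeal ⊃ not dim_lights); contrapositively O(dim_lights ⊃ not authorize_appeal). Since O(dim_lights) holds, K gives O(not authorize_appeal).
Applying K to premise 3 (O(not authorize_appeal ⊃ verify_evidence)) and O(not authorize_appeal) yields O(verify_evidence).
Premise 4, O(authorize_log ⊃ not verify_evidence), contraposes to O(verify_evidence ⊃ not authorize_log); with O(verify_evidence) we get O(not authorize_log).
With premise 6, O(not authorize_log ⊃ purge_cache), the K-axiom yields O(purge_cache).
So O(purge_cache) holds — purge_cache is obligatory. None of the other listed options is made obligatory by any chain of premises.

purge_cache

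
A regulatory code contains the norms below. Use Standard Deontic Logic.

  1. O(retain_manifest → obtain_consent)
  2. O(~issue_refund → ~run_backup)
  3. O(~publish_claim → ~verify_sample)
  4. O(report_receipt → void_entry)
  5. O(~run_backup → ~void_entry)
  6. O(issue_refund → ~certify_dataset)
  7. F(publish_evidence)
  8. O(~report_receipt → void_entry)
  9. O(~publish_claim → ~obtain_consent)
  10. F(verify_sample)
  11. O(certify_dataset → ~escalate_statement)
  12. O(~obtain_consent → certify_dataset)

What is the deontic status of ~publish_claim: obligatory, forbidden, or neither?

Forbidden

Premises 4 and 8 cover both cases: O(report_receipt → void_entry) and O(~report_receipt → void_entry). Since report_receipt ∨ ~report_receipt is a tautology, O(void_entry) follows.
Premise 5 is O(~run_backup → ~void_entry); contrapositively O(void_entry → run_backup). Since O(void_entry) holds, K gives O(run_backup).
Premise 2, O(~issue_refund → ~run_backup), contraposes to O(run_backup → issue_refund); with O(run_backup) we get O(issue_refund).
Premise 6 is O(issue_refund → ~certify_dataset); since O(issue_refund), deontic closure gives O(~certify_dataset).
The contrapositive of premise 12 (O(~obtain_consent → certify_dataset)) is O(~certify_dataset → obtain_consent), and O(~certify_dataset) is already established, so O(obtain_consent).
Premise 9, O(~publish_claim → ~obtain_consent), contraposes to O(obtain_consent → publish_claim); with O(obtain_consent) we get O(publish_claim).
Premises 1, 3, 7, 10, 11 do not contribute to this derivation.
Thus O(publish_claim), which is F(~publish_claim): ~publish_claim is forbidden.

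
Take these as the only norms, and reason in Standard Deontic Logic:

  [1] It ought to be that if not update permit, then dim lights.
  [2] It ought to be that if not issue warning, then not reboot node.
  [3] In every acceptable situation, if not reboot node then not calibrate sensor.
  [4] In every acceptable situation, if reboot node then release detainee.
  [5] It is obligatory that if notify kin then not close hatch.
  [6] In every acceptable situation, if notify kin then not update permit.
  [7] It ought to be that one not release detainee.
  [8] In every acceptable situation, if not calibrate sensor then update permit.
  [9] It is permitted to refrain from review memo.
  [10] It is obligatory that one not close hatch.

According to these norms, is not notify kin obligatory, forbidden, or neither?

From premise 7 we have O(¬release_detainee).
Premise 4, O(reboot_node → release_detainee), contraposes to O(¬release_detainee → ¬reboot_node); with O(¬release_detainee) we get O(¬reboot_node).
With premise 3, O(¬reboot_node → ¬calibrate_sensor), the K-axiom yields O(¬calibrate_sensor).
Premise 8 is O(¬calibrate_sensor → update_permit); since O(¬calibrate_sensor), deontic closure gives O(update_permit).
The contrapositive of premise 6 (O(notify_kin → ¬update_permit)) is O(update_permit → ¬notify_kin), and O(update_permit) is already established, so O(¬notify_kin).
Premises 1, 2, 5, 9, 10 do not contribute to this derivation.
Hence ¬notify_kin is obligatory.

Obligatory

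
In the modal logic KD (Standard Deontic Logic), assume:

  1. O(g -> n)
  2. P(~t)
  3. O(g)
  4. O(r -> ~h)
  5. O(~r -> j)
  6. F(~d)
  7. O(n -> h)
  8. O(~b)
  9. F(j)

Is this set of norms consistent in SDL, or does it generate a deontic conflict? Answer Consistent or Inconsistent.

Inconsistent

Premise 3 gives O(g).
Premise 1 is O(g -> n); since O(g), deontic closure gives O(n).
From O(n) and premise 7, O(n -> h), we obtain O(h).
Premise 4 is O(r -> ~h); contrapositively O(h -> ~r). Since O(h) holds, K gives O(~r).
With premise 5, O(~r -> j), the K-axiom yields O(j).
However, F(j) at premise 9 amounts to O(~j).
We now have both O(j) and O(~j) — j is simultaneously obligatory and forbidden, violating the D-axiom.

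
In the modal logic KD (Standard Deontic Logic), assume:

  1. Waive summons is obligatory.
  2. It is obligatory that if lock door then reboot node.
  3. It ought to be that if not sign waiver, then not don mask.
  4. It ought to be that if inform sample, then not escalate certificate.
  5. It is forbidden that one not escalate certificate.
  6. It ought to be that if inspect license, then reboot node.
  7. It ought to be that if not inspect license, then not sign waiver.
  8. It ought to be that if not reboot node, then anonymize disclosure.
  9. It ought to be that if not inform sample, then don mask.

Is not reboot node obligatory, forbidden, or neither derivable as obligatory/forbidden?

Premise 5 is F(¬escalate_certificate), i.e. O(escalate_certificate).
The contrapositive of premise 4 (O(inform_sample → ¬escalate_certificate)) is O(escalate_certificate → ¬inform_sample), and O(escalate_certificate) is already established, so O(¬inform_sample).
Premise 9 is O(¬inform_sample → don_mask); since O(¬inform_sample), deontic closure gives O(don_mask).
Premise 3, O(¬sign_waiver → ¬don_mask), contraposes to O(don_mask → sign_waiver); with O(don_mask) we get O(sign_waiver).
Premise 7, O(¬inspect_license → ¬sign_waiver), contraposes to O(sign_waiver → inspect_license); with O(sign_waiver) we get O(inspect_license).
Premise 6 is O(inspect_license → reboot_node); since O(inspect_license), deontic closure gives O(reboot_node).
Premises 1, 2, 8 do not contribute to this derivation.
Thus O(reboot_node), which is F(¬reboot_node): ¬reboot_node is forbidden.

Forbidden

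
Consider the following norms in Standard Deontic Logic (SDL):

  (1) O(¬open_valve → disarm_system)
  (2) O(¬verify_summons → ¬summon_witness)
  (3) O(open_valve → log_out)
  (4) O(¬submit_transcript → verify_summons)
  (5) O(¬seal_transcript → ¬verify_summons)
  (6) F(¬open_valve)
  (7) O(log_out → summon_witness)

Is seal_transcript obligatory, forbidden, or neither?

Obligatory

Premise 6 is F(¬open_valve), i.e. O(open_valve).
Premise 3 is O(open_valve → log_out); since O(open_valve), deontic closure gives O(log_out).
From O(log_out) and premise 7, O(log_out → summon_witness), we obtain O(summon_witness).
Premise 2 is O(¬verify_summons → ¬summon_witness); contrapositively O(summon_witness → verify_summons). Since O(summon_witness) holds, K gives O(verify_summons).
The contrapositive of premise 5 (O(¬seal_transcript → ¬verify_summons)) is O(verify_summons → seal_transcript), and O(verify_summons) is already established, so O(seal_transcript).
Premises 1, 4 do not contribute to this derivation.
Hence seal_transcript is obligatory.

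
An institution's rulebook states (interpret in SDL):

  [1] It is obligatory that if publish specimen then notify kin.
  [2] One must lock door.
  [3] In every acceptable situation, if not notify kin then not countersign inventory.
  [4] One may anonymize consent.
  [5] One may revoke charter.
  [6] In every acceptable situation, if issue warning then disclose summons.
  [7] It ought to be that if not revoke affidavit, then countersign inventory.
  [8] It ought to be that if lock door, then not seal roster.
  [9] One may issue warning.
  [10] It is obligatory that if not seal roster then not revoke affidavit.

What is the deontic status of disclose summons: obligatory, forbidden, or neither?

Premise 6 is O(issue_warning → disclose_summons), but O(issue_warning) is not derivable from the premises (the permission P(issue_warning) asserts only ¬O(¬issue_warning), not O(issue_warning)), so it does not yield O(disclose_summons).
No premise or chain of K-axiom applications forces O(disclose_summons), and none forces O(¬disclose_summons). So disclose_summons is neither obligatory nor forbidden under these norms.

Neither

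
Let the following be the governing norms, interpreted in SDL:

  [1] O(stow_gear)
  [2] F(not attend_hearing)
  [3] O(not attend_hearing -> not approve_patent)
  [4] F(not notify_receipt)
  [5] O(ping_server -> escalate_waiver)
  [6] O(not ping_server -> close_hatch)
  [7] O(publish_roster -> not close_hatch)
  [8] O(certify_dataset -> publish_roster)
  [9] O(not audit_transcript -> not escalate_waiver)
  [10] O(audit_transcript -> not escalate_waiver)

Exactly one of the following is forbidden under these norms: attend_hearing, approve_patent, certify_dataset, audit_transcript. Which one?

Premises 9 and 10 cover both cases: O(not audit_transcript -> not escalate_waiver) and O(audit_transcript -> not escalate_waiver). Since not audit_transcript ∨ audit_transcript is a tautology, O(not escalate_waiver) follows.
Premise 5 is O(ping_server -> escalate_waiver); contrapositively O(not escalate_waiver -> not ping_server). Since O(not escalate_waiver) holds, K gives O(not ping_server).
Applying K to premise 6 (O(not ping_server -> close_hatch)) and O(not ping_server) yields O(close_hatch).
The contrapositive of premise 7 (O(publish_roster -> not close_hatch)) is O(close_hatch -> not publish_roster), and O(close_hatch) is already established, so O(not publish_roster).
The contrapositive of premise 8 (O(certify_dataset -> publish_roster)) is O(not publish_roster -> not certify_dataset), and O(not publish_roster) is already established, so O(not certify_dataset).
So O(not certify_dataset) holds, i.e. certify_dataset is forbidden. None of the other listed options is forbidden under the premises.

certify_dataset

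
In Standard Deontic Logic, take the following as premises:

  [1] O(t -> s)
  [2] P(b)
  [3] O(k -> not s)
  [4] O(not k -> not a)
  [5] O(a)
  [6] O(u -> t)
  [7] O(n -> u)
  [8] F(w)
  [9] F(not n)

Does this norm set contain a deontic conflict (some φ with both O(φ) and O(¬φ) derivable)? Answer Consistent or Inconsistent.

Inconsistent

From premise 5 we have O(a).
Premise 4 is O(not k -> not a); contrapositively O(a -> k). Since O(a) holds, K gives O(k).
Applying K to premise 3 (O(k -> not s)) and O(k) yields O(not s).
Premise 1 is O(t -> s); contrapositively O(not s -> not t). Since O(not s) holds, K gives O(not t).
The contrapositive of premise 6 (O(u -> t)) is O(not t -> not u), and O(not t) is already established, so O(not u).
The contrapositive of premise 7 (O(n -> u)) is O(not u -> not n), and O(not u) is already established, so O(not n).
However, F(not n) at premise 9 amounts to O(n).
We now have both O(not n) and O(n) — n is simultaneously obligatory and forbidden, violating the D-axiom.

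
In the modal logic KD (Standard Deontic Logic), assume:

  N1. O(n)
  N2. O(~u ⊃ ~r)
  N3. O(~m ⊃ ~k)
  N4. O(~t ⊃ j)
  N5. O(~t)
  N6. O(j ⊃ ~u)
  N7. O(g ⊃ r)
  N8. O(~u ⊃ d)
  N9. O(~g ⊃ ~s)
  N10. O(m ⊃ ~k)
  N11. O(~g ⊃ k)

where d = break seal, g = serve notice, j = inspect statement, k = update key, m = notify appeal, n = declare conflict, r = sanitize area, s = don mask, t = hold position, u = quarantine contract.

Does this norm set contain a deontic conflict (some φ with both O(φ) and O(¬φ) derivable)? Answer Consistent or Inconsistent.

Inconsistent

Premises 10 and 3 are O(m ⊃ ~k) and O(~m ⊃ ~k); every ideal world satisfies m or ~m, so in either case ~k holds — hence O(~k).
Premise 11 is O(~g ⊃ k); contrapositively O(~k ⊃ g). Since O(~k) holds, K gives O(g).
Premise 7 is O(g ⊃ r); since O(g), deontic closure gives O(r).
Premise 2 is O(~u ⊃ ~r); contrapositively O(r ⊃ u). Since O(r) holds, K gives O(u).
The contrapositive of premise 6 (O(j ⊃ ~u)) is O(u ⊃ ~j), and O(u) is already established, so O(~j).
Premise 4, O(~t ⊃ j), contraposes to O(~j ⊃ t); with O(~j) we get O(t).
Yet premise 5 states O(~t).
We now have both O(t) and O(~t) — t is simultaneously obligatory and forbidden, violating the D-axiom.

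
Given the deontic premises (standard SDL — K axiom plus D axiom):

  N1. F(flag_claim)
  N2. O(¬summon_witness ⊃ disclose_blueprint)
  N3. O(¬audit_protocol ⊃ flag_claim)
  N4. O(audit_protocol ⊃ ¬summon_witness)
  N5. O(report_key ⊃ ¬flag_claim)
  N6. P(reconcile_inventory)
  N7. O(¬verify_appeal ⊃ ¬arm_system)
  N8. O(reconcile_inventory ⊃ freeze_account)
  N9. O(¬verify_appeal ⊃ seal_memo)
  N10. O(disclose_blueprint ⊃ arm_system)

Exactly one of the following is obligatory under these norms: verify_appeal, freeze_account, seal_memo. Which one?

Premise 1, F(flag_claim), is equivalent to O(¬flag_claim).
Premise 3, O(¬audit_protocol ⊃ flag_claim), contraposes to O(¬flag_claim ⊃ audit_protocol); with O(¬flag_claim) we get O(audit_protocol).
With premise 4, O(audit_protocol ⊃ ¬summon_witness), the K-axiom yields O(¬summon_witness).
From O(¬summon_witness) and premise 2, O(¬summon_witness ⊃ disclose_blueprint), we obtain O(disclose_blueprint).
With premise 10, O(disclose_blueprint ⊃ arm_system), the K-axiom yields O(arm_system).
The contrapositive of premise 7 (O(¬verify_appeal ⊃ ¬arm_system)) is O(arm_system ⊃ verify_appeal), and O(arm_system) is already established, so O(verify_appeal).
So O(verify_appeal) holds — verify_appeal is obligatory. None of the other listed options is made obligatory by any chain of premises.

verify_appeal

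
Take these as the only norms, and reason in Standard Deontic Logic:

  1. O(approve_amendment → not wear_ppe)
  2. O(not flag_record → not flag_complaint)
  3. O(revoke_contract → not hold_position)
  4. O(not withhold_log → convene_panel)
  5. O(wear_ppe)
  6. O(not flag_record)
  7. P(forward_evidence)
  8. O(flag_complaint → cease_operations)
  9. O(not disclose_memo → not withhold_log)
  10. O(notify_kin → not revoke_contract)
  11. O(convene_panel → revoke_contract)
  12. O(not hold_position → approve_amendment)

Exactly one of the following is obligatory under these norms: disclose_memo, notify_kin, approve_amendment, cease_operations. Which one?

disclose_memo

Premise 5 states O(wear_ppe) outright.
Premise 1 is O(approve_amendment → not wear_ppe); contrapositively O(wear_ppe → not approve_amendment). Since O(wear_ppe) holds, K gives O(not approve_amendment).
The contrapositive of premise 12 (O(not hold_position → approve_amendment)) is O(not approve_amendment → hold_position), and O(not approve_amendment) is already established, so O(hold_position).
Premise 3, O(revoke_contract → not hold_position), contraposes to O(hold_position → not revoke_contract); with O(hold_position) we get O(not revoke_contract).
Premise 11, O(convene_panel → revoke_contract), contraposes to O(not revoke_contract → not convene_panel); with O(not revoke_contract) we get O(not convene_panel).
Premise 4 is O(not withhold_log → convene_panel); contrapositively O(not convene_panel → withhold_log). Since O(not convene_panel) holds, K gives O(withhold_log).
The contrapositive of premise 9 (O(not disclose_memo → not withhold_log)) is O(withhold_log → disclose_memo), and O(withhold_log) is already established, so O(disclose_memo).
So O(disclose_memo) holds — disclose_memo is obligatory. None of the other listed options is made obligatory by any chain of premises.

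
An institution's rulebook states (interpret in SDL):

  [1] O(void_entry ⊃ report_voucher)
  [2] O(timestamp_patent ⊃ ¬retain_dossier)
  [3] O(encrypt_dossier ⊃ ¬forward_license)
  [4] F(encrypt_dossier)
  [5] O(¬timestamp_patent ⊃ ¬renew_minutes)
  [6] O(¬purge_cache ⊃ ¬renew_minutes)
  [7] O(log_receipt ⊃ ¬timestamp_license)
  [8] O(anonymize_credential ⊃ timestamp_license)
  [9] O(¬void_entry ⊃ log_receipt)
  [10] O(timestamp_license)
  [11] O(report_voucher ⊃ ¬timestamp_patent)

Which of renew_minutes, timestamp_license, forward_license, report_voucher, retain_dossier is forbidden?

Premise 10 gives O(timestamp_license).
The contrapositive of premise 7 (O(log_receipt ⊃ ¬timestamp_license)) is O(timestamp_license ⊃ ¬log_receipt), and O(timestamp_license) is already established, so O(¬log_receipt).
Premise 9 is O(¬void_entry ⊃ log_receipt); contrapositively O(¬log_receipt ⊃ void_entry). Since O(¬log_receipt) holds, K gives O(void_entry).
Premise 1 is O(void_entry ⊃ report_voucher); since O(void_entry), deontic closure gives O(report_voucher).
Applying K to premise 11 (O(report_voucher ⊃ ¬timestamp_patent)) and O(report_voucher) yields O(¬timestamp_patent).
Applying K to premise 5 (O(¬timestamp_patent ⊃ ¬renew_minutes)) and O(¬timestamp_patent) yields O(¬renew_minutes).
So O(¬renew_minutes) holds, i.e. renew_minutes is forbidden. None of the other listed options is forbidden under the premises.

renew_minutes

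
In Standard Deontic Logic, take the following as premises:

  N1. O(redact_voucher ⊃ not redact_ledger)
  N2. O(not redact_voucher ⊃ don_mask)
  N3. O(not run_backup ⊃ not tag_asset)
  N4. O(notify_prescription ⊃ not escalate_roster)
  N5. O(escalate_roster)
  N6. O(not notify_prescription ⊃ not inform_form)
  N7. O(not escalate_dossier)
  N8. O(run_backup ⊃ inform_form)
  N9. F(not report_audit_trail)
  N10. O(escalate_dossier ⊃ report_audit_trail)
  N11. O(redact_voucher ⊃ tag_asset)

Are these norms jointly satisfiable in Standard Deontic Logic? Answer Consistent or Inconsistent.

Premise 10 is O(escalate_dossier ⊃ report_audit_trail); even if O(report_audit_trail) held, inferring O(escalate_dossier) would be affirming the consequent — invalid.
So O(escalate_dossier) is not derivable, and the apparent clash with O(not escalate_dossier) does not arise.
A world satisfying every obligation exists (e.g. don_mask=true, escalate_dossier=false, escalate_roster=true, inform_form=false, notify_prescription=false, redact_ledger=false, redact_voucher=false, report_audit_trail=true, run_backup=false, tag_asset=false); no atom is both obligatory and forbidden, so the set is consistent.

Consistent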